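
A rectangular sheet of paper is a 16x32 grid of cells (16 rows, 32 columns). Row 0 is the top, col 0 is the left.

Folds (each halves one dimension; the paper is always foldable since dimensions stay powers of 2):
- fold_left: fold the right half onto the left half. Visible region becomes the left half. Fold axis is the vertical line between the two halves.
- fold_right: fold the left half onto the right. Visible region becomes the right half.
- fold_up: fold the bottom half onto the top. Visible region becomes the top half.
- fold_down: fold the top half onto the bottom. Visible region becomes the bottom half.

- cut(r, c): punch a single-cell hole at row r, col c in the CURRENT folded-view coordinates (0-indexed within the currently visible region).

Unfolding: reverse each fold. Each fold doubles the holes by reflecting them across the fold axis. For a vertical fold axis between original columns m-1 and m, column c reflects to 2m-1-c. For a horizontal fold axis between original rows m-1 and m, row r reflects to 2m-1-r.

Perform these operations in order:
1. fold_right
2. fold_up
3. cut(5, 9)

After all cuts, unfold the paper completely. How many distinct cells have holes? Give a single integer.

Answer: 4

Derivation:
Op 1 fold_right: fold axis v@16; visible region now rows[0,16) x cols[16,32) = 16x16
Op 2 fold_up: fold axis h@8; visible region now rows[0,8) x cols[16,32) = 8x16
Op 3 cut(5, 9): punch at orig (5,25); cuts so far [(5, 25)]; region rows[0,8) x cols[16,32) = 8x16
Unfold 1 (reflect across h@8): 2 holes -> [(5, 25), (10, 25)]
Unfold 2 (reflect across v@16): 4 holes -> [(5, 6), (5, 25), (10, 6), (10, 25)]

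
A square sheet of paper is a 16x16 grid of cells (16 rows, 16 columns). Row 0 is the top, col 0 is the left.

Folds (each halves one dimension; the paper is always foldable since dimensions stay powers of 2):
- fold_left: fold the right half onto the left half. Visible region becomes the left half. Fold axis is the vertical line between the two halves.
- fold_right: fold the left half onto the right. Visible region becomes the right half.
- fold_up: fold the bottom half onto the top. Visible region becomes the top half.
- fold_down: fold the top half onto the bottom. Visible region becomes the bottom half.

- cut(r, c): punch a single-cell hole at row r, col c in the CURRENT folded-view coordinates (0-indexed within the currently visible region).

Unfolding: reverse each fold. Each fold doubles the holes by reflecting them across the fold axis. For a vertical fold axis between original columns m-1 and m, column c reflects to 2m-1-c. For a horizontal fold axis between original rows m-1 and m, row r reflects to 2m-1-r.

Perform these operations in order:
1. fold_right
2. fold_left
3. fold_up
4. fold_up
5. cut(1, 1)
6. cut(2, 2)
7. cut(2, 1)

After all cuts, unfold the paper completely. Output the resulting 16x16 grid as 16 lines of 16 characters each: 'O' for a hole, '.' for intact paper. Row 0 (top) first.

Op 1 fold_right: fold axis v@8; visible region now rows[0,16) x cols[8,16) = 16x8
Op 2 fold_left: fold axis v@12; visible region now rows[0,16) x cols[8,12) = 16x4
Op 3 fold_up: fold axis h@8; visible region now rows[0,8) x cols[8,12) = 8x4
Op 4 fold_up: fold axis h@4; visible region now rows[0,4) x cols[8,12) = 4x4
Op 5 cut(1, 1): punch at orig (1,9); cuts so far [(1, 9)]; region rows[0,4) x cols[8,12) = 4x4
Op 6 cut(2, 2): punch at orig (2,10); cuts so far [(1, 9), (2, 10)]; region rows[0,4) x cols[8,12) = 4x4
Op 7 cut(2, 1): punch at orig (2,9); cuts so far [(1, 9), (2, 9), (2, 10)]; region rows[0,4) x cols[8,12) = 4x4
Unfold 1 (reflect across h@4): 6 holes -> [(1, 9), (2, 9), (2, 10), (5, 9), (5, 10), (6, 9)]
Unfold 2 (reflect across h@8): 12 holes -> [(1, 9), (2, 9), (2, 10), (5, 9), (5, 10), (6, 9), (9, 9), (10, 9), (10, 10), (13, 9), (13, 10), (14, 9)]
Unfold 3 (reflect across v@12): 24 holes -> [(1, 9), (1, 14), (2, 9), (2, 10), (2, 13), (2, 14), (5, 9), (5, 10), (5, 13), (5, 14), (6, 9), (6, 14), (9, 9), (9, 14), (10, 9), (10, 10), (10, 13), (10, 14), (13, 9), (13, 10), (13, 13), (13, 14), (14, 9), (14, 14)]
Unfold 4 (reflect across v@8): 48 holes -> [(1, 1), (1, 6), (1, 9), (1, 14), (2, 1), (2, 2), (2, 5), (2, 6), (2, 9), (2, 10), (2, 13), (2, 14), (5, 1), (5, 2), (5, 5), (5, 6), (5, 9), (5, 10), (5, 13), (5, 14), (6, 1), (6, 6), (6, 9), (6, 14), (9, 1), (9, 6), (9, 9), (9, 14), (10, 1), (10, 2), (10, 5), (10, 6), (10, 9), (10, 10), (10, 13), (10, 14), (13, 1), (13, 2), (13, 5), (13, 6), (13, 9), (13, 10), (13, 13), (13, 14), (14, 1), (14, 6), (14, 9), (14, 14)]

Answer: ................
.O....O..O....O.
.OO..OO..OO..OO.
................
................
.OO..OO..OO..OO.
.O....O..O....O.
................
................
.O....O..O....O.
.OO..OO..OO..OO.
................
................
.OO..OO..OO..OO.
.O....O..O....O.
................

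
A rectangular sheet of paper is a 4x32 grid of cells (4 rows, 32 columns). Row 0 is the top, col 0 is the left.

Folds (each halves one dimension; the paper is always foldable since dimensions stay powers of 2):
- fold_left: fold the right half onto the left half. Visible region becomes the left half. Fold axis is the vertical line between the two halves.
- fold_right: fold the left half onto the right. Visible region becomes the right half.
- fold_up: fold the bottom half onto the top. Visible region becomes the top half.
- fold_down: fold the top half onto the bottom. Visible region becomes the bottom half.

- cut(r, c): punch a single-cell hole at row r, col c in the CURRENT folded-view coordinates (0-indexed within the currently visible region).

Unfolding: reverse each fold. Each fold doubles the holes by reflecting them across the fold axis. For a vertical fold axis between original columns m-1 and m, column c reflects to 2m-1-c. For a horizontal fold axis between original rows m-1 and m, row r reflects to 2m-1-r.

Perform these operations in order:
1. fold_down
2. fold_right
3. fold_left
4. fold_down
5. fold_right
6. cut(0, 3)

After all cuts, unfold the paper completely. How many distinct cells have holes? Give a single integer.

Op 1 fold_down: fold axis h@2; visible region now rows[2,4) x cols[0,32) = 2x32
Op 2 fold_right: fold axis v@16; visible region now rows[2,4) x cols[16,32) = 2x16
Op 3 fold_left: fold axis v@24; visible region now rows[2,4) x cols[16,24) = 2x8
Op 4 fold_down: fold axis h@3; visible region now rows[3,4) x cols[16,24) = 1x8
Op 5 fold_right: fold axis v@20; visible region now rows[3,4) x cols[20,24) = 1x4
Op 6 cut(0, 3): punch at orig (3,23); cuts so far [(3, 23)]; region rows[3,4) x cols[20,24) = 1x4
Unfold 1 (reflect across v@20): 2 holes -> [(3, 16), (3, 23)]
Unfold 2 (reflect across h@3): 4 holes -> [(2, 16), (2, 23), (3, 16), (3, 23)]
Unfold 3 (reflect across v@24): 8 holes -> [(2, 16), (2, 23), (2, 24), (2, 31), (3, 16), (3, 23), (3, 24), (3, 31)]
Unfold 4 (reflect across v@16): 16 holes -> [(2, 0), (2, 7), (2, 8), (2, 15), (2, 16), (2, 23), (2, 24), (2, 31), (3, 0), (3, 7), (3, 8), (3, 15), (3, 16), (3, 23), (3, 24), (3, 31)]
Unfold 5 (reflect across h@2): 32 holes -> [(0, 0), (0, 7), (0, 8), (0, 15), (0, 16), (0, 23), (0, 24), (0, 31), (1, 0), (1, 7), (1, 8), (1, 15), (1, 16), (1, 23), (1, 24), (1, 31), (2, 0), (2, 7), (2, 8), (2, 15), (2, 16), (2, 23), (2, 24), (2, 31), (3, 0), (3, 7), (3, 8), (3, 15), (3, 16), (3, 23), (3, 24), (3, 31)]

Answer: 32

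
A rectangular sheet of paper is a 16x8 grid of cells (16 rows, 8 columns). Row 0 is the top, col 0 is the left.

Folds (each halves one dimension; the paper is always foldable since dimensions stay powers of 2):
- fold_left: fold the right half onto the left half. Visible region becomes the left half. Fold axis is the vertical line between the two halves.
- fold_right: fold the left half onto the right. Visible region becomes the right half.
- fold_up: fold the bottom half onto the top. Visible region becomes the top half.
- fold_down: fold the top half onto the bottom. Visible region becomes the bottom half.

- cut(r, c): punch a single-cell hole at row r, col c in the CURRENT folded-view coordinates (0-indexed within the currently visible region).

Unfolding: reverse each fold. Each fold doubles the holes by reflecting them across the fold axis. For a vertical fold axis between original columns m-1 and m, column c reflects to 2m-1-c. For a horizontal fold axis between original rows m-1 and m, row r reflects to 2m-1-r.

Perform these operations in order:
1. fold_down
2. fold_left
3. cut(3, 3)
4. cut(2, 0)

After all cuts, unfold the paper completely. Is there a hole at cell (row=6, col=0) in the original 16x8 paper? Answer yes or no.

Op 1 fold_down: fold axis h@8; visible region now rows[8,16) x cols[0,8) = 8x8
Op 2 fold_left: fold axis v@4; visible region now rows[8,16) x cols[0,4) = 8x4
Op 3 cut(3, 3): punch at orig (11,3); cuts so far [(11, 3)]; region rows[8,16) x cols[0,4) = 8x4
Op 4 cut(2, 0): punch at orig (10,0); cuts so far [(10, 0), (11, 3)]; region rows[8,16) x cols[0,4) = 8x4
Unfold 1 (reflect across v@4): 4 holes -> [(10, 0), (10, 7), (11, 3), (11, 4)]
Unfold 2 (reflect across h@8): 8 holes -> [(4, 3), (4, 4), (5, 0), (5, 7), (10, 0), (10, 7), (11, 3), (11, 4)]
Holes: [(4, 3), (4, 4), (5, 0), (5, 7), (10, 0), (10, 7), (11, 3), (11, 4)]

Answer: no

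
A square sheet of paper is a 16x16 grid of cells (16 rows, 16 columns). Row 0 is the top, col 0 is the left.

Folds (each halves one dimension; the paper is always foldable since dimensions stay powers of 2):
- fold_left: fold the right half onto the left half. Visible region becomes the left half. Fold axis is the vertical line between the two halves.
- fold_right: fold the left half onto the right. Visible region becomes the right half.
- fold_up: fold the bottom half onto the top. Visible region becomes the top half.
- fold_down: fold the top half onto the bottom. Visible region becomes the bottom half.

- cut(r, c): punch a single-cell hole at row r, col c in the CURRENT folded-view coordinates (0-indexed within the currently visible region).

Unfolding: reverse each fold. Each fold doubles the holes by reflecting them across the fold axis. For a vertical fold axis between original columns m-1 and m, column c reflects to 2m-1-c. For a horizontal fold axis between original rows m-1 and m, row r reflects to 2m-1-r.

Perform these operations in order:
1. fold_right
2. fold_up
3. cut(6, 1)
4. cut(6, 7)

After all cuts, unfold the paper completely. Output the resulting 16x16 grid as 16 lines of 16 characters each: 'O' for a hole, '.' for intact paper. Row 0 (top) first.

Answer: ................
................
................
................
................
................
O.....O..O.....O
................
................
O.....O..O.....O
................
................
................
................
................
................

Derivation:
Op 1 fold_right: fold axis v@8; visible region now rows[0,16) x cols[8,16) = 16x8
Op 2 fold_up: fold axis h@8; visible region now rows[0,8) x cols[8,16) = 8x8
Op 3 cut(6, 1): punch at orig (6,9); cuts so far [(6, 9)]; region rows[0,8) x cols[8,16) = 8x8
Op 4 cut(6, 7): punch at orig (6,15); cuts so far [(6, 9), (6, 15)]; region rows[0,8) x cols[8,16) = 8x8
Unfold 1 (reflect across h@8): 4 holes -> [(6, 9), (6, 15), (9, 9), (9, 15)]
Unfold 2 (reflect across v@8): 8 holes -> [(6, 0), (6, 6), (6, 9), (6, 15), (9, 0), (9, 6), (9, 9), (9, 15)]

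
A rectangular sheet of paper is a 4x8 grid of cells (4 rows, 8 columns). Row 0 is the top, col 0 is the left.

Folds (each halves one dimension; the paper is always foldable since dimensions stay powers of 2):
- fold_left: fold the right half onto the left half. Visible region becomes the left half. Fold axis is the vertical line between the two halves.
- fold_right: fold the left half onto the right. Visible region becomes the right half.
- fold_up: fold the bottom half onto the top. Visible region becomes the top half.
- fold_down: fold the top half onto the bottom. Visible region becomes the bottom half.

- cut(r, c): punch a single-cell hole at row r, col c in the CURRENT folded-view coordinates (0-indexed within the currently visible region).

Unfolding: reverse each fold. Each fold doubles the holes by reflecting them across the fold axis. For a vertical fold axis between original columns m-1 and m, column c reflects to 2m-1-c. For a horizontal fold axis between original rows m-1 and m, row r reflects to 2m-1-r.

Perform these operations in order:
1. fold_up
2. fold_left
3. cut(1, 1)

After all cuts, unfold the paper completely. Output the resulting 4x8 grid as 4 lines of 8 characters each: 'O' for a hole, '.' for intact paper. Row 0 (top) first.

Answer: ........
.O....O.
.O....O.
........

Derivation:
Op 1 fold_up: fold axis h@2; visible region now rows[0,2) x cols[0,8) = 2x8
Op 2 fold_left: fold axis v@4; visible region now rows[0,2) x cols[0,4) = 2x4
Op 3 cut(1, 1): punch at orig (1,1); cuts so far [(1, 1)]; region rows[0,2) x cols[0,4) = 2x4
Unfold 1 (reflect across v@4): 2 holes -> [(1, 1), (1, 6)]
Unfold 2 (reflect across h@2): 4 holes -> [(1, 1), (1, 6), (2, 1), (2, 6)]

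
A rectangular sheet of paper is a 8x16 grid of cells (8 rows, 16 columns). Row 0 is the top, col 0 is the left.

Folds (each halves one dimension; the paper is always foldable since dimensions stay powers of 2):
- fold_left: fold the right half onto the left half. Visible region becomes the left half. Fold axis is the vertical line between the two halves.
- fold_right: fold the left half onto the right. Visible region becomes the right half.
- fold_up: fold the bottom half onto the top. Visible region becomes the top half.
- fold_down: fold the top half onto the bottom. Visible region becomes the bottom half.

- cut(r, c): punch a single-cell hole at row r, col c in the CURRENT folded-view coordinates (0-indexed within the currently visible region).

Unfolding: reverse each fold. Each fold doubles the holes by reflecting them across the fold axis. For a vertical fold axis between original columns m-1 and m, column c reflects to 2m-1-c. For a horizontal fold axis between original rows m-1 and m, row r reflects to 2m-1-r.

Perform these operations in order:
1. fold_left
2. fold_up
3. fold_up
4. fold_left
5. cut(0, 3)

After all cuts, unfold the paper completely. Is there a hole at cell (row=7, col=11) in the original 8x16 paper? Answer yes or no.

Op 1 fold_left: fold axis v@8; visible region now rows[0,8) x cols[0,8) = 8x8
Op 2 fold_up: fold axis h@4; visible region now rows[0,4) x cols[0,8) = 4x8
Op 3 fold_up: fold axis h@2; visible region now rows[0,2) x cols[0,8) = 2x8
Op 4 fold_left: fold axis v@4; visible region now rows[0,2) x cols[0,4) = 2x4
Op 5 cut(0, 3): punch at orig (0,3); cuts so far [(0, 3)]; region rows[0,2) x cols[0,4) = 2x4
Unfold 1 (reflect across v@4): 2 holes -> [(0, 3), (0, 4)]
Unfold 2 (reflect across h@2): 4 holes -> [(0, 3), (0, 4), (3, 3), (3, 4)]
Unfold 3 (reflect across h@4): 8 holes -> [(0, 3), (0, 4), (3, 3), (3, 4), (4, 3), (4, 4), (7, 3), (7, 4)]
Unfold 4 (reflect across v@8): 16 holes -> [(0, 3), (0, 4), (0, 11), (0, 12), (3, 3), (3, 4), (3, 11), (3, 12), (4, 3), (4, 4), (4, 11), (4, 12), (7, 3), (7, 4), (7, 11), (7, 12)]
Holes: [(0, 3), (0, 4), (0, 11), (0, 12), (3, 3), (3, 4), (3, 11), (3, 12), (4, 3), (4, 4), (4, 11), (4, 12), (7, 3), (7, 4), (7, 11), (7, 12)]

Answer: yes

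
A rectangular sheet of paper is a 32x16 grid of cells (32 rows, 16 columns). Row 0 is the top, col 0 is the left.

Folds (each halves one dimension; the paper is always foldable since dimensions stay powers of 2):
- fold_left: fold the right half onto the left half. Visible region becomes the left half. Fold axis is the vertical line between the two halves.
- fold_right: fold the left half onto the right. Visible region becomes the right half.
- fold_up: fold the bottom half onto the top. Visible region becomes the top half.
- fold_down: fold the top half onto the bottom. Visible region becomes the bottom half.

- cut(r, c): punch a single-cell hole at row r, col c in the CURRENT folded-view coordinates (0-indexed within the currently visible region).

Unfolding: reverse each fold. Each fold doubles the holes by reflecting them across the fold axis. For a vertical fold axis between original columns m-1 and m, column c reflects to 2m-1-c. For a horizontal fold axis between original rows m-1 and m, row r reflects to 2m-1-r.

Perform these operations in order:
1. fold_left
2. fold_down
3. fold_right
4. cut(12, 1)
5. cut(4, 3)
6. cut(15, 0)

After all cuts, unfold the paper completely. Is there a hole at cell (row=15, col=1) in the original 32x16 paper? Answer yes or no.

Op 1 fold_left: fold axis v@8; visible region now rows[0,32) x cols[0,8) = 32x8
Op 2 fold_down: fold axis h@16; visible region now rows[16,32) x cols[0,8) = 16x8
Op 3 fold_right: fold axis v@4; visible region now rows[16,32) x cols[4,8) = 16x4
Op 4 cut(12, 1): punch at orig (28,5); cuts so far [(28, 5)]; region rows[16,32) x cols[4,8) = 16x4
Op 5 cut(4, 3): punch at orig (20,7); cuts so far [(20, 7), (28, 5)]; region rows[16,32) x cols[4,8) = 16x4
Op 6 cut(15, 0): punch at orig (31,4); cuts so far [(20, 7), (28, 5), (31, 4)]; region rows[16,32) x cols[4,8) = 16x4
Unfold 1 (reflect across v@4): 6 holes -> [(20, 0), (20, 7), (28, 2), (28, 5), (31, 3), (31, 4)]
Unfold 2 (reflect across h@16): 12 holes -> [(0, 3), (0, 4), (3, 2), (3, 5), (11, 0), (11, 7), (20, 0), (20, 7), (28, 2), (28, 5), (31, 3), (31, 4)]
Unfold 3 (reflect across v@8): 24 holes -> [(0, 3), (0, 4), (0, 11), (0, 12), (3, 2), (3, 5), (3, 10), (3, 13), (11, 0), (11, 7), (11, 8), (11, 15), (20, 0), (20, 7), (20, 8), (20, 15), (28, 2), (28, 5), (28, 10), (28, 13), (31, 3), (31, 4), (31, 11), (31, 12)]
Holes: [(0, 3), (0, 4), (0, 11), (0, 12), (3, 2), (3, 5), (3, 10), (3, 13), (11, 0), (11, 7), (11, 8), (11, 15), (20, 0), (20, 7), (20, 8), (20, 15), (28, 2), (28, 5), (28, 10), (28, 13), (31, 3), (31, 4), (31, 11), (31, 12)]

Answer: no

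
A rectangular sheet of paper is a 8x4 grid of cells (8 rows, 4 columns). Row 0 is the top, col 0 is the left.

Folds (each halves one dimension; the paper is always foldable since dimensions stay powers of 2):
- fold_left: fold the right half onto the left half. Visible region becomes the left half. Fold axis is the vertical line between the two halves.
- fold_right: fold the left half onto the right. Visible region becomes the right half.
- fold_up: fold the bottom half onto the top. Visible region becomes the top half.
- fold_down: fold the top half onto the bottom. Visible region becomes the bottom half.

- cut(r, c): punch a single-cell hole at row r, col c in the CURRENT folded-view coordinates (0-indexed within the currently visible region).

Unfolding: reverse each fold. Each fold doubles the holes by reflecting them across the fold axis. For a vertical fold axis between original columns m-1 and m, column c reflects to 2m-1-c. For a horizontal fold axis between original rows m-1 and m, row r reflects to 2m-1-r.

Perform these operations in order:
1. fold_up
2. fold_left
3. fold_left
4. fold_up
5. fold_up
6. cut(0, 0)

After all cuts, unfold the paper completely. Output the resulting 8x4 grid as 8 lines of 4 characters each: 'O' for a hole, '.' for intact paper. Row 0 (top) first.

Op 1 fold_up: fold axis h@4; visible region now rows[0,4) x cols[0,4) = 4x4
Op 2 fold_left: fold axis v@2; visible region now rows[0,4) x cols[0,2) = 4x2
Op 3 fold_left: fold axis v@1; visible region now rows[0,4) x cols[0,1) = 4x1
Op 4 fold_up: fold axis h@2; visible region now rows[0,2) x cols[0,1) = 2x1
Op 5 fold_up: fold axis h@1; visible region now rows[0,1) x cols[0,1) = 1x1
Op 6 cut(0, 0): punch at orig (0,0); cuts so far [(0, 0)]; region rows[0,1) x cols[0,1) = 1x1
Unfold 1 (reflect across h@1): 2 holes -> [(0, 0), (1, 0)]
Unfold 2 (reflect across h@2): 4 holes -> [(0, 0), (1, 0), (2, 0), (3, 0)]
Unfold 3 (reflect across v@1): 8 holes -> [(0, 0), (0, 1), (1, 0), (1, 1), (2, 0), (2, 1), (3, 0), (3, 1)]
Unfold 4 (reflect across v@2): 16 holes -> [(0, 0), (0, 1), (0, 2), (0, 3), (1, 0), (1, 1), (1, 2), (1, 3), (2, 0), (2, 1), (2, 2), (2, 3), (3, 0), (3, 1), (3, 2), (3, 3)]
Unfold 5 (reflect across h@4): 32 holes -> [(0, 0), (0, 1), (0, 2), (0, 3), (1, 0), (1, 1), (1, 2), (1, 3), (2, 0), (2, 1), (2, 2), (2, 3), (3, 0), (3, 1), (3, 2), (3, 3), (4, 0), (4, 1), (4, 2), (4, 3), (5, 0), (5, 1), (5, 2), (5, 3), (6, 0), (6, 1), (6, 2), (6, 3), (7, 0), (7, 1), (7, 2), (7, 3)]

Answer: OOOO
OOOO
OOOO
OOOO
OOOO
OOOO
OOOO
OOOO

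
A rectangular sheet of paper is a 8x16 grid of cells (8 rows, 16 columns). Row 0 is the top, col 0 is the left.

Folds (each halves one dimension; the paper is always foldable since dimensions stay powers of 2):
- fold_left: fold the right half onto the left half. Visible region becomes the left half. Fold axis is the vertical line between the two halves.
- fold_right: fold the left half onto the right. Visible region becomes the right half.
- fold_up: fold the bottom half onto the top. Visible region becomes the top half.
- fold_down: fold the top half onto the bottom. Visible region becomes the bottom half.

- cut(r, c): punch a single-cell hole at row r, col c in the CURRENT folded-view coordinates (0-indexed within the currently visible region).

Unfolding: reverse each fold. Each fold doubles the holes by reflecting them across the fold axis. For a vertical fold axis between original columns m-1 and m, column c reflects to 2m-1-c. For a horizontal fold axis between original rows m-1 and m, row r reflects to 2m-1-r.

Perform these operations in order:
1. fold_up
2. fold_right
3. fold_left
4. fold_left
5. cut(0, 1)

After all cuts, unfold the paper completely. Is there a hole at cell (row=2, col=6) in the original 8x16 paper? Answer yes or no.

Answer: no

Derivation:
Op 1 fold_up: fold axis h@4; visible region now rows[0,4) x cols[0,16) = 4x16
Op 2 fold_right: fold axis v@8; visible region now rows[0,4) x cols[8,16) = 4x8
Op 3 fold_left: fold axis v@12; visible region now rows[0,4) x cols[8,12) = 4x4
Op 4 fold_left: fold axis v@10; visible region now rows[0,4) x cols[8,10) = 4x2
Op 5 cut(0, 1): punch at orig (0,9); cuts so far [(0, 9)]; region rows[0,4) x cols[8,10) = 4x2
Unfold 1 (reflect across v@10): 2 holes -> [(0, 9), (0, 10)]
Unfold 2 (reflect across v@12): 4 holes -> [(0, 9), (0, 10), (0, 13), (0, 14)]
Unfold 3 (reflect across v@8): 8 holes -> [(0, 1), (0, 2), (0, 5), (0, 6), (0, 9), (0, 10), (0, 13), (0, 14)]
Unfold 4 (reflect across h@4): 16 holes -> [(0, 1), (0, 2), (0, 5), (0, 6), (0, 9), (0, 10), (0, 13), (0, 14), (7, 1), (7, 2), (7, 5), (7, 6), (7, 9), (7, 10), (7, 13), (7, 14)]
Holes: [(0, 1), (0, 2), (0, 5), (0, 6), (0, 9), (0, 10), (0, 13), (0, 14), (7, 1), (7, 2), (7, 5), (7, 6), (7, 9), (7, 10), (7, 13), (7, 14)]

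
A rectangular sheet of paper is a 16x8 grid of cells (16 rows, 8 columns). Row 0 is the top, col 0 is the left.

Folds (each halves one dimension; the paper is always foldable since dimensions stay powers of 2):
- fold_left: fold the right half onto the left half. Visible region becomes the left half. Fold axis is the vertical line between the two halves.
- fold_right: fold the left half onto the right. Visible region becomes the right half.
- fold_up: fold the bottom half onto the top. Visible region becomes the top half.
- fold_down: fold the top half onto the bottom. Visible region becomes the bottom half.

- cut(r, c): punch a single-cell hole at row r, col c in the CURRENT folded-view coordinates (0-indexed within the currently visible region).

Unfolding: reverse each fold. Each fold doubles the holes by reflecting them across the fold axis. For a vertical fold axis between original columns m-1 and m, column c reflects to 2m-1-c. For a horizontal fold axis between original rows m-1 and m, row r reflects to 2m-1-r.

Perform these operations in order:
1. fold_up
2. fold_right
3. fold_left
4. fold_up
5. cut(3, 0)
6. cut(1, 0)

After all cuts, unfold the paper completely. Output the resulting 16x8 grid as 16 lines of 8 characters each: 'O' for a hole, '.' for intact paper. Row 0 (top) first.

Answer: ........
O..OO..O
........
O..OO..O
O..OO..O
........
O..OO..O
........
........
O..OO..O
........
O..OO..O
O..OO..O
........
O..OO..O
........

Derivation:
Op 1 fold_up: fold axis h@8; visible region now rows[0,8) x cols[0,8) = 8x8
Op 2 fold_right: fold axis v@4; visible region now rows[0,8) x cols[4,8) = 8x4
Op 3 fold_left: fold axis v@6; visible region now rows[0,8) x cols[4,6) = 8x2
Op 4 fold_up: fold axis h@4; visible region now rows[0,4) x cols[4,6) = 4x2
Op 5 cut(3, 0): punch at orig (3,4); cuts so far [(3, 4)]; region rows[0,4) x cols[4,6) = 4x2
Op 6 cut(1, 0): punch at orig (1,4); cuts so far [(1, 4), (3, 4)]; region rows[0,4) x cols[4,6) = 4x2
Unfold 1 (reflect across h@4): 4 holes -> [(1, 4), (3, 4), (4, 4), (6, 4)]
Unfold 2 (reflect across v@6): 8 holes -> [(1, 4), (1, 7), (3, 4), (3, 7), (4, 4), (4, 7), (6, 4), (6, 7)]
Unfold 3 (reflect across v@4): 16 holes -> [(1, 0), (1, 3), (1, 4), (1, 7), (3, 0), (3, 3), (3, 4), (3, 7), (4, 0), (4, 3), (4, 4), (4, 7), (6, 0), (6, 3), (6, 4), (6, 7)]
Unfold 4 (reflect across h@8): 32 holes -> [(1, 0), (1, 3), (1, 4), (1, 7), (3, 0), (3, 3), (3, 4), (3, 7), (4, 0), (4, 3), (4, 4), (4, 7), (6, 0), (6, 3), (6, 4), (6, 7), (9, 0), (9, 3), (9, 4), (9, 7), (11, 0), (11, 3), (11, 4), (11, 7), (12, 0), (12, 3), (12, 4), (12, 7), (14, 0), (14, 3), (14, 4), (14, 7)]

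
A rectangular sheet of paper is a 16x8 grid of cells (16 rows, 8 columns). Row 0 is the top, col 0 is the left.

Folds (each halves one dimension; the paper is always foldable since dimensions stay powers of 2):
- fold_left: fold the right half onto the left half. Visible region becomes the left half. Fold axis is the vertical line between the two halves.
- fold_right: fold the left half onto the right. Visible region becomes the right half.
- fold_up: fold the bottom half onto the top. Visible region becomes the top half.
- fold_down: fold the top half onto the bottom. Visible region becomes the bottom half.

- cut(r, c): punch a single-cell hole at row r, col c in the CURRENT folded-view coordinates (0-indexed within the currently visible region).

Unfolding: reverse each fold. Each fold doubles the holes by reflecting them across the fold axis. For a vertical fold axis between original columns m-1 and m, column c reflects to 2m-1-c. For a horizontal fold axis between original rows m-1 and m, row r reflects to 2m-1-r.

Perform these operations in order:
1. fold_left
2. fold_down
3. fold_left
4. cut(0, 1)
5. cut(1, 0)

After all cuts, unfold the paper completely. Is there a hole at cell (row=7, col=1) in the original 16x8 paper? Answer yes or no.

Op 1 fold_left: fold axis v@4; visible region now rows[0,16) x cols[0,4) = 16x4
Op 2 fold_down: fold axis h@8; visible region now rows[8,16) x cols[0,4) = 8x4
Op 3 fold_left: fold axis v@2; visible region now rows[8,16) x cols[0,2) = 8x2
Op 4 cut(0, 1): punch at orig (8,1); cuts so far [(8, 1)]; region rows[8,16) x cols[0,2) = 8x2
Op 5 cut(1, 0): punch at orig (9,0); cuts so far [(8, 1), (9, 0)]; region rows[8,16) x cols[0,2) = 8x2
Unfold 1 (reflect across v@2): 4 holes -> [(8, 1), (8, 2), (9, 0), (9, 3)]
Unfold 2 (reflect across h@8): 8 holes -> [(6, 0), (6, 3), (7, 1), (7, 2), (8, 1), (8, 2), (9, 0), (9, 3)]
Unfold 3 (reflect across v@4): 16 holes -> [(6, 0), (6, 3), (6, 4), (6, 7), (7, 1), (7, 2), (7, 5), (7, 6), (8, 1), (8, 2), (8, 5), (8, 6), (9, 0), (9, 3), (9, 4), (9, 7)]
Holes: [(6, 0), (6, 3), (6, 4), (6, 7), (7, 1), (7, 2), (7, 5), (7, 6), (8, 1), (8, 2), (8, 5), (8, 6), (9, 0), (9, 3), (9, 4), (9, 7)]

Answer: yes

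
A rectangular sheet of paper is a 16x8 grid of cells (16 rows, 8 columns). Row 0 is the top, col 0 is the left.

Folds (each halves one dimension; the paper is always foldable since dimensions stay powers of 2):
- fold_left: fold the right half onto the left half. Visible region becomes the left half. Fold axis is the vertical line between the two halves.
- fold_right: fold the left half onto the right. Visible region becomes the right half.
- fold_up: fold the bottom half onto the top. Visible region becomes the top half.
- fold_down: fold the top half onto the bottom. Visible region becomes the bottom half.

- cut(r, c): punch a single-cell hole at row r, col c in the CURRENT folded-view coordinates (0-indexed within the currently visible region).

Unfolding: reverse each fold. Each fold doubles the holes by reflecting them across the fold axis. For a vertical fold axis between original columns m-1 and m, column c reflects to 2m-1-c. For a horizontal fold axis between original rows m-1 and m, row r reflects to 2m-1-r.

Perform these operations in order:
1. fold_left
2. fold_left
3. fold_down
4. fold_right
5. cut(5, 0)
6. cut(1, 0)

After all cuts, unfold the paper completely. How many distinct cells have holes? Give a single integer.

Op 1 fold_left: fold axis v@4; visible region now rows[0,16) x cols[0,4) = 16x4
Op 2 fold_left: fold axis v@2; visible region now rows[0,16) x cols[0,2) = 16x2
Op 3 fold_down: fold axis h@8; visible region now rows[8,16) x cols[0,2) = 8x2
Op 4 fold_right: fold axis v@1; visible region now rows[8,16) x cols[1,2) = 8x1
Op 5 cut(5, 0): punch at orig (13,1); cuts so far [(13, 1)]; region rows[8,16) x cols[1,2) = 8x1
Op 6 cut(1, 0): punch at orig (9,1); cuts so far [(9, 1), (13, 1)]; region rows[8,16) x cols[1,2) = 8x1
Unfold 1 (reflect across v@1): 4 holes -> [(9, 0), (9, 1), (13, 0), (13, 1)]
Unfold 2 (reflect across h@8): 8 holes -> [(2, 0), (2, 1), (6, 0), (6, 1), (9, 0), (9, 1), (13, 0), (13, 1)]
Unfold 3 (reflect across v@2): 16 holes -> [(2, 0), (2, 1), (2, 2), (2, 3), (6, 0), (6, 1), (6, 2), (6, 3), (9, 0), (9, 1), (9, 2), (9, 3), (13, 0), (13, 1), (13, 2), (13, 3)]
Unfold 4 (reflect across v@4): 32 holes -> [(2, 0), (2, 1), (2, 2), (2, 3), (2, 4), (2, 5), (2, 6), (2, 7), (6, 0), (6, 1), (6, 2), (6, 3), (6, 4), (6, 5), (6, 6), (6, 7), (9, 0), (9, 1), (9, 2), (9, 3), (9, 4), (9, 5), (9, 6), (9, 7), (13, 0), (13, 1), (13, 2), (13, 3), (13, 4), (13, 5), (13, 6), (13, 7)]

Answer: 32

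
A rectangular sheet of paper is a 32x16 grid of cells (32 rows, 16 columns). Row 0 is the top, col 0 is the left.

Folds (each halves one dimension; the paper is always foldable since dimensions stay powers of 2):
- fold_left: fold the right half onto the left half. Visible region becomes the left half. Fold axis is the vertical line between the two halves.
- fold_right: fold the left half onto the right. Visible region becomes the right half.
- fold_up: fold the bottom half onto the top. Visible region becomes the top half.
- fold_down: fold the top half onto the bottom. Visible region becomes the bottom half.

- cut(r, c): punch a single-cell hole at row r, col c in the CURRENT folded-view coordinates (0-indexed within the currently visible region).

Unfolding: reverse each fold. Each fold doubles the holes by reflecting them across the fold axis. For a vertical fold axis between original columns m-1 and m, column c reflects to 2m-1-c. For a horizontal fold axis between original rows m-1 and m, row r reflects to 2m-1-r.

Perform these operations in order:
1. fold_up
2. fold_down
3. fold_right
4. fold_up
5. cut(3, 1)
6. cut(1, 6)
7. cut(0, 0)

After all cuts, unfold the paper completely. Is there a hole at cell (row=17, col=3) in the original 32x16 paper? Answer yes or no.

Op 1 fold_up: fold axis h@16; visible region now rows[0,16) x cols[0,16) = 16x16
Op 2 fold_down: fold axis h@8; visible region now rows[8,16) x cols[0,16) = 8x16
Op 3 fold_right: fold axis v@8; visible region now rows[8,16) x cols[8,16) = 8x8
Op 4 fold_up: fold axis h@12; visible region now rows[8,12) x cols[8,16) = 4x8
Op 5 cut(3, 1): punch at orig (11,9); cuts so far [(11, 9)]; region rows[8,12) x cols[8,16) = 4x8
Op 6 cut(1, 6): punch at orig (9,14); cuts so far [(9, 14), (11, 9)]; region rows[8,12) x cols[8,16) = 4x8
Op 7 cut(0, 0): punch at orig (8,8); cuts so far [(8, 8), (9, 14), (11, 9)]; region rows[8,12) x cols[8,16) = 4x8
Unfold 1 (reflect across h@12): 6 holes -> [(8, 8), (9, 14), (11, 9), (12, 9), (14, 14), (15, 8)]
Unfold 2 (reflect across v@8): 12 holes -> [(8, 7), (8, 8), (9, 1), (9, 14), (11, 6), (11, 9), (12, 6), (12, 9), (14, 1), (14, 14), (15, 7), (15, 8)]
Unfold 3 (reflect across h@8): 24 holes -> [(0, 7), (0, 8), (1, 1), (1, 14), (3, 6), (3, 9), (4, 6), (4, 9), (6, 1), (6, 14), (7, 7), (7, 8), (8, 7), (8, 8), (9, 1), (9, 14), (11, 6), (11, 9), (12, 6), (12, 9), (14, 1), (14, 14), (15, 7), (15, 8)]
Unfold 4 (reflect across h@16): 48 holes -> [(0, 7), (0, 8), (1, 1), (1, 14), (3, 6), (3, 9), (4, 6), (4, 9), (6, 1), (6, 14), (7, 7), (7, 8), (8, 7), (8, 8), (9, 1), (9, 14), (11, 6), (11, 9), (12, 6), (12, 9), (14, 1), (14, 14), (15, 7), (15, 8), (16, 7), (16, 8), (17, 1), (17, 14), (19, 6), (19, 9), (20, 6), (20, 9), (22, 1), (22, 14), (23, 7), (23, 8), (24, 7), (24, 8), (25, 1), (25, 14), (27, 6), (27, 9), (28, 6), (28, 9), (30, 1), (30, 14), (31, 7), (31, 8)]
Holes: [(0, 7), (0, 8), (1, 1), (1, 14), (3, 6), (3, 9), (4, 6), (4, 9), (6, 1), (6, 14), (7, 7), (7, 8), (8, 7), (8, 8), (9, 1), (9, 14), (11, 6), (11, 9), (12, 6), (12, 9), (14, 1), (14, 14), (15, 7), (15, 8), (16, 7), (16, 8), (17, 1), (17, 14), (19, 6), (19, 9), (20, 6), (20, 9), (22, 1), (22, 14), (23, 7), (23, 8), (24, 7), (24, 8), (25, 1), (25, 14), (27, 6), (27, 9), (28, 6), (28, 9), (30, 1), (30, 14), (31, 7), (31, 8)]

Answer: no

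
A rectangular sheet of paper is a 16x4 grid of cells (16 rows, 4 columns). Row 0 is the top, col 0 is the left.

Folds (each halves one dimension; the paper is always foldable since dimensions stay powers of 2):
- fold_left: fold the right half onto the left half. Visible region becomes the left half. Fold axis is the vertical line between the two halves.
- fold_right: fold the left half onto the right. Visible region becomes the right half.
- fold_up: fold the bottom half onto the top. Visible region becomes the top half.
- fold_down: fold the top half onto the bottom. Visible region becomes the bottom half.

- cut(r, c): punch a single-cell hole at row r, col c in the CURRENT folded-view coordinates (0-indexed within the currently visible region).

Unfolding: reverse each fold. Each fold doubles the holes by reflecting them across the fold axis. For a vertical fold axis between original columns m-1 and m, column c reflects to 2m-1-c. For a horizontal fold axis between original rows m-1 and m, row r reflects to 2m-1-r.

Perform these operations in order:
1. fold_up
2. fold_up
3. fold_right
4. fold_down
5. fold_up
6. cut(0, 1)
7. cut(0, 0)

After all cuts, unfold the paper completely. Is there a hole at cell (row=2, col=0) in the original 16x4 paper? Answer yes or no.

Op 1 fold_up: fold axis h@8; visible region now rows[0,8) x cols[0,4) = 8x4
Op 2 fold_up: fold axis h@4; visible region now rows[0,4) x cols[0,4) = 4x4
Op 3 fold_right: fold axis v@2; visible region now rows[0,4) x cols[2,4) = 4x2
Op 4 fold_down: fold axis h@2; visible region now rows[2,4) x cols[2,4) = 2x2
Op 5 fold_up: fold axis h@3; visible region now rows[2,3) x cols[2,4) = 1x2
Op 6 cut(0, 1): punch at orig (2,3); cuts so far [(2, 3)]; region rows[2,3) x cols[2,4) = 1x2
Op 7 cut(0, 0): punch at orig (2,2); cuts so far [(2, 2), (2, 3)]; region rows[2,3) x cols[2,4) = 1x2
Unfold 1 (reflect across h@3): 4 holes -> [(2, 2), (2, 3), (3, 2), (3, 3)]
Unfold 2 (reflect across h@2): 8 holes -> [(0, 2), (0, 3), (1, 2), (1, 3), (2, 2), (2, 3), (3, 2), (3, 3)]
Unfold 3 (reflect across v@2): 16 holes -> [(0, 0), (0, 1), (0, 2), (0, 3), (1, 0), (1, 1), (1, 2), (1, 3), (2, 0), (2, 1), (2, 2), (2, 3), (3, 0), (3, 1), (3, 2), (3, 3)]
Unfold 4 (reflect across h@4): 32 holes -> [(0, 0), (0, 1), (0, 2), (0, 3), (1, 0), (1, 1), (1, 2), (1, 3), (2, 0), (2, 1), (2, 2), (2, 3), (3, 0), (3, 1), (3, 2), (3, 3), (4, 0), (4, 1), (4, 2), (4, 3), (5, 0), (5, 1), (5, 2), (5, 3), (6, 0), (6, 1), (6, 2), (6, 3), (7, 0), (7, 1), (7, 2), (7, 3)]
Unfold 5 (reflect across h@8): 64 holes -> [(0, 0), (0, 1), (0, 2), (0, 3), (1, 0), (1, 1), (1, 2), (1, 3), (2, 0), (2, 1), (2, 2), (2, 3), (3, 0), (3, 1), (3, 2), (3, 3), (4, 0), (4, 1), (4, 2), (4, 3), (5, 0), (5, 1), (5, 2), (5, 3), (6, 0), (6, 1), (6, 2), (6, 3), (7, 0), (7, 1), (7, 2), (7, 3), (8, 0), (8, 1), (8, 2), (8, 3), (9, 0), (9, 1), (9, 2), (9, 3), (10, 0), (10, 1), (10, 2), (10, 3), (11, 0), (11, 1), (11, 2), (11, 3), (12, 0), (12, 1), (12, 2), (12, 3), (13, 0), (13, 1), (13, 2), (13, 3), (14, 0), (14, 1), (14, 2), (14, 3), (15, 0), (15, 1), (15, 2), (15, 3)]
Holes: [(0, 0), (0, 1), (0, 2), (0, 3), (1, 0), (1, 1), (1, 2), (1, 3), (2, 0), (2, 1), (2, 2), (2, 3), (3, 0), (3, 1), (3, 2), (3, 3), (4, 0), (4, 1), (4, 2), (4, 3), (5, 0), (5, 1), (5, 2), (5, 3), (6, 0), (6, 1), (6, 2), (6, 3), (7, 0), (7, 1), (7, 2), (7, 3), (8, 0), (8, 1), (8, 2), (8, 3), (9, 0), (9, 1), (9, 2), (9, 3), (10, 0), (10, 1), (10, 2), (10, 3), (11, 0), (11, 1), (11, 2), (11, 3), (12, 0), (12, 1), (12, 2), (12, 3), (13, 0), (13, 1), (13, 2), (13, 3), (14, 0), (14, 1), (14, 2), (14, 3), (15, 0), (15, 1), (15, 2), (15, 3)]

Answer: yes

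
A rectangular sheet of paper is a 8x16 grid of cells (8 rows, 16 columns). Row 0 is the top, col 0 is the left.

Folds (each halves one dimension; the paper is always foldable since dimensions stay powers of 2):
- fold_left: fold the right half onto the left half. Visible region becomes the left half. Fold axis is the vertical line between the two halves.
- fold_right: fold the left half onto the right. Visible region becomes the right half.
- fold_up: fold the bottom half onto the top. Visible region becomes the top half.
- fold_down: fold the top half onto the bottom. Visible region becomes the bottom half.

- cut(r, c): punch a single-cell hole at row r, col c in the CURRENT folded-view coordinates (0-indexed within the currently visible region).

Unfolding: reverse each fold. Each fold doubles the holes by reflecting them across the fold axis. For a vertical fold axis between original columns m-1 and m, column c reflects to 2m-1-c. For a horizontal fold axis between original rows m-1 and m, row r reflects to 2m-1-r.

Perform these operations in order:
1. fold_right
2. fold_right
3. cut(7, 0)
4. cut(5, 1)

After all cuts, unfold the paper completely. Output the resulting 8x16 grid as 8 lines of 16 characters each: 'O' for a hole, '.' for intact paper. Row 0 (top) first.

Answer: ................
................
................
................
................
..O..O....O..O..
................
...OO......OO...

Derivation:
Op 1 fold_right: fold axis v@8; visible region now rows[0,8) x cols[8,16) = 8x8
Op 2 fold_right: fold axis v@12; visible region now rows[0,8) x cols[12,16) = 8x4
Op 3 cut(7, 0): punch at orig (7,12); cuts so far [(7, 12)]; region rows[0,8) x cols[12,16) = 8x4
Op 4 cut(5, 1): punch at orig (5,13); cuts so far [(5, 13), (7, 12)]; region rows[0,8) x cols[12,16) = 8x4
Unfold 1 (reflect across v@12): 4 holes -> [(5, 10), (5, 13), (7, 11), (7, 12)]
Unfold 2 (reflect across v@8): 8 holes -> [(5, 2), (5, 5), (5, 10), (5, 13), (7, 3), (7, 4), (7, 11), (7, 12)]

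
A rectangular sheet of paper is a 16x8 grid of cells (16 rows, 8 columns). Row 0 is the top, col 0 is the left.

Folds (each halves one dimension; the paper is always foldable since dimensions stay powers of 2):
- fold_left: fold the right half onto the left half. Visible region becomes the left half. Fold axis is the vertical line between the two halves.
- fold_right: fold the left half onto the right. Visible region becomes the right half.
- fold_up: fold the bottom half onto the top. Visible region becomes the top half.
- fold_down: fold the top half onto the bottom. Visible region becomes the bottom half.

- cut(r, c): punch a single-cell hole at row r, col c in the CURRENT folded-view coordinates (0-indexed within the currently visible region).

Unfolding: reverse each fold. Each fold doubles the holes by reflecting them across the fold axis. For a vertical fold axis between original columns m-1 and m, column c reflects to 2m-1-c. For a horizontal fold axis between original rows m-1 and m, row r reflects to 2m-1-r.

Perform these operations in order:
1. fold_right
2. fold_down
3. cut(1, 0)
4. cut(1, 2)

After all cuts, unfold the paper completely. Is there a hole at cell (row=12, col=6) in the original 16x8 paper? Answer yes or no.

Answer: no

Derivation:
Op 1 fold_right: fold axis v@4; visible region now rows[0,16) x cols[4,8) = 16x4
Op 2 fold_down: fold axis h@8; visible region now rows[8,16) x cols[4,8) = 8x4
Op 3 cut(1, 0): punch at orig (9,4); cuts so far [(9, 4)]; region rows[8,16) x cols[4,8) = 8x4
Op 4 cut(1, 2): punch at orig (9,6); cuts so far [(9, 4), (9, 6)]; region rows[8,16) x cols[4,8) = 8x4
Unfold 1 (reflect across h@8): 4 holes -> [(6, 4), (6, 6), (9, 4), (9, 6)]
Unfold 2 (reflect across v@4): 8 holes -> [(6, 1), (6, 3), (6, 4), (6, 6), (9, 1), (9, 3), (9, 4), (9, 6)]
Holes: [(6, 1), (6, 3), (6, 4), (6, 6), (9, 1), (9, 3), (9, 4), (9, 6)]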